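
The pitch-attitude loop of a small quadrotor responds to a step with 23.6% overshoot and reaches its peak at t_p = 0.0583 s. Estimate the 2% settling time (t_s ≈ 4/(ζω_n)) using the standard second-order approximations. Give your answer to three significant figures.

From the overshoot, ζ = −ln(OS)/√(π²+ln²(OS)) = 0.418.
From t_p = π/ω_d, ω_d = π/0.0583 = 53.9 rad/s, so ω_n = ω_d/√(1−ζ²) = 59.3 rad/s.
t_s ≈ 4/(ζω_n) = 4/(0.418·59.3) = 0.162 s.

t_s ≈ 0.162 s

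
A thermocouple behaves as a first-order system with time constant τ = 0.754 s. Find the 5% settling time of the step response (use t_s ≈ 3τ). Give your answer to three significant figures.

t_s ≈ 3τ = 2.26 s.

t_s ≈ 2.26 s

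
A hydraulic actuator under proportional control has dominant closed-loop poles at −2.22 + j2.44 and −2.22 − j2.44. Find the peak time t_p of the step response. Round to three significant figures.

t_p = π/ω_d with ω_d = 2.44 (the imaginary part), so t_p = 1.29 s.

t_p ≈ 1.29 s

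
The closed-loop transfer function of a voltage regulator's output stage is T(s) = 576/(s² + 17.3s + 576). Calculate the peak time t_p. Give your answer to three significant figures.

t_p ≈ 0.140 s

Comparing the denominator to s² + 2ζω_n s + ω_n²: ω_n = √576 = 24.0 rad/s, and 2ζω_n = 17.3 so ζ = 17.3/(2·24.0) = 0.360.
The damped frequency ω_d = ω_n√(1−ζ²) = 22.4 rad/s. Then t_p = π/ω_d = 0.140 s.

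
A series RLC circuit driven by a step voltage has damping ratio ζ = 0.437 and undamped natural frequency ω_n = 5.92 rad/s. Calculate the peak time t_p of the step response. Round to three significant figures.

t_p ≈ 0.590 s

The damped frequency is ω_d = ω_n√(1−ζ²) = 5.92·√(1−0.191) = 5.32 rad/s.
Peak time t_p = π/ω_d = π/5.32 = 0.590 s.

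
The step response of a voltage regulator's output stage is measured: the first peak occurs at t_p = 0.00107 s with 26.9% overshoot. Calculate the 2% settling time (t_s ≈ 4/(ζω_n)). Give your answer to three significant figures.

ζ from %OS: ζ = |ln 0.269|/√(π²+ln²0.269) = 0.386.
From t_p = π/ω_d, ω_d = π/0.00107 = 2940 rad/s, so ω_n = ω_d/√(1−ζ²) = 3180 rad/s.
t_s ≈ 4/(ζω_n) = 4/(0.386·3180) = 0.00326 s.

t_s ≈ 0.00326 s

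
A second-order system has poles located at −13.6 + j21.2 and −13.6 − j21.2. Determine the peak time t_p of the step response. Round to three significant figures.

t_p = π/ω_d with ω_d = 21.2 (the imaginary part), so t_p = 0.148 s.

t_p ≈ 0.148 s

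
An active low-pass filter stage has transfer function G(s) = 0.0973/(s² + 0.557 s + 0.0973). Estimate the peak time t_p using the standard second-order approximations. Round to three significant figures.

t_p ≈ 22.4 s

Comparing the denominator to s² + 2ζω_n s + ω_n²: ω_n = √0.0973 = 0.312 rad/s, and 2ζω_n = 0.557 so ζ = 0.557/(2·0.312) = 0.893.
The damped frequency ω_d = ω_n√(1−ζ²) = 0.140 rad/s. Then t_p = π/ω_d = 22.4 s.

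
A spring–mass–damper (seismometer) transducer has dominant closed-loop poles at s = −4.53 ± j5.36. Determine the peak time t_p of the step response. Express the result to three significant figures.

t_p = π/ω_d with ω_d = 5.36 (the imaginary part), so t_p = 0.586 s.

t_p ≈ 0.586 s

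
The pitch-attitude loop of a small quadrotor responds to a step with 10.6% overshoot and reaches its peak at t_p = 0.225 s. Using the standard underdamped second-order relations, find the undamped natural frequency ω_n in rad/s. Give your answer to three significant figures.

ζ from %OS: ζ = |ln 0.106|/√(π²+ln²0.106) = 0.581.
From t_p = π/ω_d, ω_d = π/0.225 = 14.0 rad/s, so ω_n = ω_d/√(1−ζ²) = 17.2 rad/s.

ω_n ≈ 17.2 rad/s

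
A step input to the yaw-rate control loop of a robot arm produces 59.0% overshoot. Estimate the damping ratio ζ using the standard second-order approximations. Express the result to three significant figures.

ζ ≈ 0.166

From %OS = 100·exp(−πζ/√(1−ζ²)), invert to get ζ = −ln(OS)/√(π² + ln²(OS)) with OS = 0.590.
−ln 0.590 = 0.5276, so ζ = 0.5276/√(π² + 0.2784) = 0.166.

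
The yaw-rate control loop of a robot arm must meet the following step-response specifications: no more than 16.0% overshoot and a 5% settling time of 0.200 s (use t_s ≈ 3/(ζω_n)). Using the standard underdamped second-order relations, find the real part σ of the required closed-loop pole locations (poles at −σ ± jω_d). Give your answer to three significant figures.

σ ≈ 15.0

The settling-time spec alone fixes σ = ζω_n = 3/t_s = 3/0.200 = 15.0.
(Overshoot then fixes ζ = 0.504 and hence ω_d = σ·√(1−ζ²)/ζ = 25.7 rad/s.)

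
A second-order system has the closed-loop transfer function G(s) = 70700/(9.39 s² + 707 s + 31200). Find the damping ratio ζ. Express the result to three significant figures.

Dividing through by 9.39: denominator becomes s² + 75.29 s + 3323.
So ω_n = √3323 = 57.6 rad/s and ζ = 75.29/(2·57.6) = 0.653.

ζ ≈ 0.653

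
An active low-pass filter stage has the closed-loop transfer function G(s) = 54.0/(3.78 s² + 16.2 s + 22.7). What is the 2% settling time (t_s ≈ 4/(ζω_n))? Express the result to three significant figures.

Dividing through by 3.78: denominator becomes s² + 4.286 s + 6.005.
So ω_n = √6.005 = 2.45 rad/s and ζ = 4.286/(2·2.45) = 0.874.
t_s ≈ 4/(ζω_n) = 1.87 s.

t_s ≈ 1.87 s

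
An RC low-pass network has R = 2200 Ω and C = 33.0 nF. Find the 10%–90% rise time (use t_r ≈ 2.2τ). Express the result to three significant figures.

τ = RC = 2200 × 33.0 nF = 0.0000726 s.
t_r ≈ 2.2τ = 0.000160 s.

t_r ≈ 0.000160 s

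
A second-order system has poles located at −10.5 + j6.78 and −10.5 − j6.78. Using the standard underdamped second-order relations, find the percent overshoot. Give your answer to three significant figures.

%OS ≈ 0.771%

With σ = 10.5, ω_d = 6.78: ω_n = √(σ²+ω_d²) = 12.5 rad/s, ζ = σ/ω_n = 0.840.
Overshoot: exp(−π·0.840/√(1−0.840²)) = 0.00771, i.e. 0.771%.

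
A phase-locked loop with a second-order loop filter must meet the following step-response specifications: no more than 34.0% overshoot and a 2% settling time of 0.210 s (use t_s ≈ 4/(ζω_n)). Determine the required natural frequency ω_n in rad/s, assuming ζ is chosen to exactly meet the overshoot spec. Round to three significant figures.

ω_n ≈ 58.6 rad/s

From %OS = 100·exp(−πζ/√(1−ζ²)), invert to get ζ = −ln(OS)/√(π² + ln²(OS)) with OS = 0.340.
−ln 0.340 = 1.079, so ζ = 1.079/√(π² + 1.164) = 0.325.
Then ω_n = 4/(ζ t_s) = 4/(0.325 × 0.210) = 58.6 rad/s.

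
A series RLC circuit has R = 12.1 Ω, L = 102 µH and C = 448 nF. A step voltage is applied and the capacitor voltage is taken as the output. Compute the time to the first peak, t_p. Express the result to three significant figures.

For a series RLC circuit (capacitor voltage as output), ω_n = 1/√(LC) = 1/√(102 µH · 448 nF) = 148000 rad/s.
ζ = (R/2)·√(C/L) = (12.1/2)·√(448 nF/102 µH) = 0.401.
ω_d = 148000·√(1 − 0.401²) = 136000 rad/s. t_p = π/ω_d = 0.0000232 s.

t_p ≈ 0.0000232 s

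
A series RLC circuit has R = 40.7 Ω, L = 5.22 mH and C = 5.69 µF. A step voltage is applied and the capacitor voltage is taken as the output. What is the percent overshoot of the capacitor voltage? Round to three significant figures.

%OS ≈ 5.79%

For a series RLC circuit (capacitor voltage as output), ω_n = 1/√(LC) = 1/√(5.22 mH · 5.69 µF) = 5800 rad/s.
ζ = (R/2)·√(C/L) = (40.7/2)·√(5.69 µF/5.22 mH) = 0.672.
Overshoot: exp(−π·0.672/√(1−0.672²)) = 0.0579, i.e. 5.79%.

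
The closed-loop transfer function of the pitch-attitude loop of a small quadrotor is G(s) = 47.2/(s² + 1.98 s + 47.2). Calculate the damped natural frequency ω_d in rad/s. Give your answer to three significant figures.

Comparing the denominator to s² + 2ζω_n s + ω_n²: ω_n = √47.2 = 6.87 rad/s, and 2ζω_n = 1.98 so ζ = 1.98/(2·6.87) = 0.144.
ω_d = ω_n√(1−ζ²) = 6.80 rad/s.

ω_d ≈ 6.80 rad/s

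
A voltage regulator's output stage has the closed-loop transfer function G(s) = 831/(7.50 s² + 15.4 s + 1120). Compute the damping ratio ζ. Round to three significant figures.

ζ ≈ 0.0840

Dividing through by 7.50: denominator becomes s² + 2.053 s + 149.3.
So ω_n = √149.3 = 12.2 rad/s and ζ = 2.053/(2·12.2) = 0.0840.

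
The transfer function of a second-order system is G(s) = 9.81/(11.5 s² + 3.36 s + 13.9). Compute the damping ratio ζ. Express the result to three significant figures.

Dividing through by 11.5: denominator becomes s² + 0.2922 s + 1.209.
So ω_n = √1.209 = 1.10 rad/s and ζ = 0.2922/(2·1.10) = 0.133.

ζ ≈ 0.133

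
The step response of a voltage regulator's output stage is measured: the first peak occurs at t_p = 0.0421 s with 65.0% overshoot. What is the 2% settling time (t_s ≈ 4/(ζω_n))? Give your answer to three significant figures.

The overshoot fixes ζ = −ln(OS)/√(π²+ln²(OS)) = 0.136.
From t_p = π/ω_d, ω_d = π/0.0421 = 74.6 rad/s, so ω_n = ω_d/√(1−ζ²) = 75.3 rad/s.
t_s ≈ 4/(ζω_n) = 4/(0.136·75.3) = 0.391 s.

t_s ≈ 0.391 s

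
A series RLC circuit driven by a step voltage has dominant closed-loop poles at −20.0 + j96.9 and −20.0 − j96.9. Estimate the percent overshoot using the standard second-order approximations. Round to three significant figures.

%OS ≈ 52.3%

The poles are at −σ ± jω_d with σ = 20.0 and ω_d = 96.9, so ω_n = √(σ²+ω_d²) = 98.9 rad/s and ζ = σ/ω_n = 0.202.
%OS = 100·exp(−πζ/√(1−ζ²)) = 52.3%.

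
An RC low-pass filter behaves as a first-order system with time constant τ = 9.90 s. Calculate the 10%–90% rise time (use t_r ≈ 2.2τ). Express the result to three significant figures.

t_r ≈ 2.2τ = 21.8 s.

t_r ≈ 21.8 s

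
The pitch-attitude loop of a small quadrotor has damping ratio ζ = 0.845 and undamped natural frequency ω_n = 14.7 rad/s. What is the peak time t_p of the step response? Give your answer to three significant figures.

t_p ≈ 0.400 s

The damped frequency is ω_d = ω_n√(1−ζ²) = 14.7·√(1−0.714) = 7.86 rad/s.
Peak time t_p = π/ω_d = π/7.86 = 0.400 s.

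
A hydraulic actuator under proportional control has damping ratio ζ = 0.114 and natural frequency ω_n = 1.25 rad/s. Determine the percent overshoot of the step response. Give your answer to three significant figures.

%OS ≈ 69.7%

For an underdamped second-order system, %OS = 100·exp(−πζ/√(1−ζ²)).
πζ/√(1−ζ²) = π·0.114/√(1−0.0130) = 0.3605, so %OS = 100·e^(−0.3605) = 69.7%.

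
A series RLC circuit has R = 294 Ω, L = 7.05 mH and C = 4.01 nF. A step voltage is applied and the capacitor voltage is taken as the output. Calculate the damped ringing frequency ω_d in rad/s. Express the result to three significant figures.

ω_d ≈ 187000 rad/s

For a series RLC circuit (capacitor voltage as output), ω_n = 1/√(LC) = 1/√(7.05 mH · 4.01 nF) = 188000 rad/s.
ζ = (R/2)·√(C/L) = (294/2)·√(4.01 nF/7.05 mH) = 0.111.
ω_d = ω_n√(1−ζ²) = 187000 rad/s.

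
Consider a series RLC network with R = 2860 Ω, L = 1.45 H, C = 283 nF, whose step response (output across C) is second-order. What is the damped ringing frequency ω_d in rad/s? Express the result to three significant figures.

For a series RLC circuit (capacitor voltage as output), ω_n = 1/√(LC) = 1/√(1.45 H · 283 nF) = 1560 rad/s.
ζ = (R/2)·√(C/L) = (2860/2)·√(283 nF/1.45 H) = 0.632.
The damped frequency ω_d = ω_n√(1−ζ²) = 1210 rad/s.

ω_d ≈ 1210 rad/s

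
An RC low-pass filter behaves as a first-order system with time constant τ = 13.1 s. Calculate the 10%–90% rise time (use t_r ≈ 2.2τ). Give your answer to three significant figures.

t_r ≈ 28.8 s

t_r ≈ 2.2τ = 28.8 s.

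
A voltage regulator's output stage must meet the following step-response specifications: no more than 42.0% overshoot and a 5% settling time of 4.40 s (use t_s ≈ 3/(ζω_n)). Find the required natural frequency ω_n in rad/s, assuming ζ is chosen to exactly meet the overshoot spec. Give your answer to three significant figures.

From %OS = 100·exp(−πζ/√(1−ζ²)), invert to get ζ = −ln(OS)/√(π² + ln²(OS)) with OS = 0.420.
−ln 0.420 = 0.8675, so ζ = 0.8675/√(π² + 0.7526) = 0.266.
Then ω_n = 3/(ζ t_s) = 3/(0.266 × 4.40) = 2.56 rad/s.

ω_n ≈ 2.56 rad/s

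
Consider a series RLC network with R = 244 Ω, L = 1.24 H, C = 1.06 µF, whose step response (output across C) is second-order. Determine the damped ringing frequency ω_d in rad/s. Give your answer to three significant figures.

For a series RLC circuit (capacitor voltage as output), ω_n = 1/√(LC) = 1/√(1.24 H · 1.06 µF) = 872 rad/s.
ζ = (R/2)·√(C/L) = (244/2)·√(1.06 µF/1.24 H) = 0.113.
ω_d = ω_n√(1−ζ²) = 867 rad/s.

ω_d ≈ 867 rad/s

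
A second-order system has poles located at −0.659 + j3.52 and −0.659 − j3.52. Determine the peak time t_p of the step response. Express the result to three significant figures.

t_p = π/ω_d with ω_d = 3.52 (the imaginary part), so t_p = 0.892 s.

t_p ≈ 0.892 s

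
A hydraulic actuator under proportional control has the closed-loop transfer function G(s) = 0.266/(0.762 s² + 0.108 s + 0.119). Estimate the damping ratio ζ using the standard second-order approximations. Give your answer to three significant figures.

ζ ≈ 0.179

Dividing through by 0.762: denominator becomes s² + 0.1417 s + 0.1562.
So ω_n = √0.1562 = 0.395 rad/s and ζ = 0.1417/(2·0.395) = 0.179.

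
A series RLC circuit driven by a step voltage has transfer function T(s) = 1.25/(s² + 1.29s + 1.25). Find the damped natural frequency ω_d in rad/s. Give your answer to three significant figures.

ω_d ≈ 0.913 rad/s

Matching coefficients with s² + 2ζω_n s + ω_n² gives ω_n² = 1.25 ⇒ ω_n = 1.12 rad/s, and ζ = 1.29/(2ω_n) = 0.577.
ω_d = 1.12·√(1 − 0.577²) = 0.913 rad/s.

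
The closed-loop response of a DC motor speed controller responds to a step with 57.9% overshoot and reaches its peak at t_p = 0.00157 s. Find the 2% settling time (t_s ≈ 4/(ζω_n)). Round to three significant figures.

ζ from %OS: ζ = |ln 0.579|/√(π²+ln²0.579) = 0.171.
t_p = π/ω_d ⇒ ω_d = 2000 rad/s; then ω_n = ω_d/√(1−ζ²) = 2030 rad/s.
t_s ≈ 4/(ζω_n) = 4/(0.171·2030) = 0.0115 s.

t_s ≈ 0.0115 s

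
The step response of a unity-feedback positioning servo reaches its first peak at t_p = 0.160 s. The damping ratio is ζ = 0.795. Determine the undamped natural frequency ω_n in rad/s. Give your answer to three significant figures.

ω_n ≈ 32.4 rad/s

Peak time t_p = π/ω_d, so ω_d = π/t_p = π/0.160 = 19.6 rad/s.
ω_n = ω_d/√(1−ζ²) = 19.6/√0.368 = 32.4 rad/s.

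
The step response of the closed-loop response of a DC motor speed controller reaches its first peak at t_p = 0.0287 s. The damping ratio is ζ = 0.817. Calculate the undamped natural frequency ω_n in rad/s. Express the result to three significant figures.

Peak time t_p = π/ω_d, so ω_d = π/t_p = π/0.0287 = 109 rad/s.
ω_n = ω_d/√(1−ζ²) = 109/√0.333 = 190 rad/s.

ω_n ≈ 190 rad/s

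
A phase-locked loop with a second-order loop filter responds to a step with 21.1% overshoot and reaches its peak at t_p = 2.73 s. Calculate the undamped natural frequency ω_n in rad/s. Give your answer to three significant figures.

ζ from %OS: ζ = |ln 0.211|/√(π²+ln²0.211) = 0.444.
From t_p = π/ω_d, ω_d = π/2.73 = 1.15 rad/s, so ω_n = ω_d/√(1−ζ²) = 1.28 rad/s.

ω_n ≈ 1.28 rad/s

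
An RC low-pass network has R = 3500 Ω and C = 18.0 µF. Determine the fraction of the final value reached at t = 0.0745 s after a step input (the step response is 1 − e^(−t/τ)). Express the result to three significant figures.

τ = RC = 3500 × 18.0 µF = 0.0630 s.
y(t)/y_∞ = 1 − e^(−t/τ) = 1 − e^(−0.0745/0.0630) = 1 − e^(−1.18) = 0.694.

y/y_∞ ≈ 0.694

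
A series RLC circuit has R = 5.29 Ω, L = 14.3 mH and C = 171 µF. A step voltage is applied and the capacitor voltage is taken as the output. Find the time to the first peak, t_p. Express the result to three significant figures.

t_p ≈ 0.00513 s

For a series RLC circuit (capacitor voltage as output), ω_n = 1/√(LC) = 1/√(14.3 mH · 171 µF) = 639 rad/s.
ζ = (R/2)·√(C/L) = (5.29/2)·√(171 µF/14.3 mH) = 0.289.
ω_d = ω_n√(1−ζ²) = 612 rad/s. t_p = π/ω_d = 0.00513 s.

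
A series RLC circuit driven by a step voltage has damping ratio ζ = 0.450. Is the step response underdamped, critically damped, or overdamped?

underdamped

Since ζ = 0.450 < 1, the system is underdamped.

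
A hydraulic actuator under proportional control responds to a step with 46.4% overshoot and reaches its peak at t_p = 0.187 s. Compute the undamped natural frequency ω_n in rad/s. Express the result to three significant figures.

From the overshoot, ζ = −ln(OS)/√(π²+ln²(OS)) = 0.237.
t_p = π/ω_d ⇒ ω_d = 16.8 rad/s; then ω_n = ω_d/√(1−ζ²) = 17.3 rad/s.

ω_n ≈ 17.3 rad/s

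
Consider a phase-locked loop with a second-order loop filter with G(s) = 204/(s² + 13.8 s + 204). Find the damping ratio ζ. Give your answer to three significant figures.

ζ ≈ 0.483

Matching coefficients with s² + 2ζω_n s + ω_n² gives ω_n² = 204 ⇒ ω_n = 14.3 rad/s, and ζ = 13.8/(2ω_n) = 0.483.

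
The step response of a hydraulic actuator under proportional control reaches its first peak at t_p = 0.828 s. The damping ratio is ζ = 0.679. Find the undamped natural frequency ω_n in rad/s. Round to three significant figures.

Peak time t_p = π/ω_d, so ω_d = π/t_p = π/0.828 = 3.79 rad/s.
ω_n = ω_d/√(1−ζ²) = 3.79/√0.539 = 5.17 rad/s.

ω_n ≈ 5.17 rad/s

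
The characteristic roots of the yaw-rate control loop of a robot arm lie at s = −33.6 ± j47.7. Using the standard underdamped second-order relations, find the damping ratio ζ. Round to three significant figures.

|pole| = ω_n = √(33.6² + 47.7²) = 58.3 rad/s; ζ = cos θ = σ/ω_n = 0.576.

ζ ≈ 0.576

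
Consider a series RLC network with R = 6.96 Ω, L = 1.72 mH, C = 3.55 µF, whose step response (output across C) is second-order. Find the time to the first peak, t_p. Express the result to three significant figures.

t_p ≈ 0.000249 s

For a series RLC circuit (capacitor voltage as output), ω_n = 1/√(LC) = 1/√(1.72 mH · 3.55 µF) = 12800 rad/s.
ζ = (R/2)·√(C/L) = (6.96/2)·√(3.55 µF/1.72 mH) = 0.158.
The damped frequency ω_d = ω_n√(1−ζ²) = 12600 rad/s. t_p = π/ω_d = 0.000249 s.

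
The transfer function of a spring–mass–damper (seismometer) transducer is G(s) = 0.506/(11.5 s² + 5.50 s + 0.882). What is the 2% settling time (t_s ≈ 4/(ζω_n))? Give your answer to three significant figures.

t_s ≈ 16.7 s

Dividing through by 11.5: denominator becomes s² + 0.4783 s + 0.07670.
So ω_n = √0.07670 = 0.277 rad/s and ζ = 0.4783/(2·0.277) = 0.863.
t_s ≈ 4/(ζω_n) = 16.7 s.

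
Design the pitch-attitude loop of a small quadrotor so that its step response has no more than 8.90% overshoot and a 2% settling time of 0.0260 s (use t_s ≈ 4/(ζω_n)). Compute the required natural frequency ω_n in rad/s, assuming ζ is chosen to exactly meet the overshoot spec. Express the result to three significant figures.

Inverting the overshoot relation: ζ = |ln 0.0890|/√(π² + ln²0.0890) = 0.610.
Then ω_n = 4/(ζ t_s) = 4/(0.610 × 0.0260) = 252 rad/s.

ω_n ≈ 252 rad/s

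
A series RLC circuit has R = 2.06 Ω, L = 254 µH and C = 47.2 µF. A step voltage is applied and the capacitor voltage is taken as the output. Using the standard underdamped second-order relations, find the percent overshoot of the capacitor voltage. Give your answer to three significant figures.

For a series RLC circuit (capacitor voltage as output), ω_n = 1/√(LC) = 1/√(254 µH · 47.2 µF) = 9130 rad/s.
ζ = (R/2)·√(C/L) = (2.06/2)·√(47.2 µF/254 µH) = 0.444.
Overshoot: exp(−π·0.444/√(1−0.444²)) = 0.211, i.e. 21.1%.

%OS ≈ 21.1%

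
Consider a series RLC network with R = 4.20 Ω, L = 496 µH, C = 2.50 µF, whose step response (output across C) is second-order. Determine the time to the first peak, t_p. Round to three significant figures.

For a series RLC circuit (capacitor voltage as output), ω_n = 1/√(LC) = 1/√(496 µH · 2.50 µF) = 28400 rad/s.
ζ = (R/2)·√(C/L) = (4.20/2)·√(2.50 µF/496 µH) = 0.149.
ω_d = 28400·√(1 − 0.149²) = 28100 rad/s. t_p = π/ω_d = 0.000112 s.

t_p ≈ 0.000112 s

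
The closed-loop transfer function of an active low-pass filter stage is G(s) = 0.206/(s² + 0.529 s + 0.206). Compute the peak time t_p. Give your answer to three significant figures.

t_p ≈ 8.52 s

Matching coefficients with s² + 2ζω_n s + ω_n² gives ω_n² = 0.206 ⇒ ω_n = 0.454 rad/s, and ζ = 0.529/(2ω_n) = 0.583.
ω_d = ω_n√(1−ζ²) = 0.369 rad/s. Then t_p = π/ω_d = 8.52 s.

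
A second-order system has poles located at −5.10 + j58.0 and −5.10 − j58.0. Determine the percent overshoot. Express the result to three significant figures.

%OS ≈ 75.9%

With σ = 5.10, ω_d = 58.0: ω_n = √(σ²+ω_d²) = 58.2 rad/s, ζ = σ/ω_n = 0.0876.
%OS = 100·exp(−πζ/√(1−ζ²)) = 75.9%.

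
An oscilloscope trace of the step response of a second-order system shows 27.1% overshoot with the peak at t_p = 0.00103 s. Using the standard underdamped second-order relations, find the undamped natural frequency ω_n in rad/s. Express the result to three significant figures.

ω_n ≈ 3300 rad/s

The overshoot fixes ζ = −ln(OS)/√(π²+ln²(OS)) = 0.384.
t_p = π/ω_d ⇒ ω_d = 3050 rad/s; then ω_n = ω_d/√(1−ζ²) = 3300 rad/s.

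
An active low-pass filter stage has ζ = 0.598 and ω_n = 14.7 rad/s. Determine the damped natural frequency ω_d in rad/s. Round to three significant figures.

ω_d = ω_n√(1−ζ²) = 14.7·√0.642 = 11.8 rad/s.

ω_d ≈ 11.8 rad/s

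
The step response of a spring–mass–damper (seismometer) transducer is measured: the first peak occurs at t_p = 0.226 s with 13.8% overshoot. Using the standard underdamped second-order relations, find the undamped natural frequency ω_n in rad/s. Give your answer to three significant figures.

ω_n ≈ 16.4 rad/s

From the overshoot, ζ = −ln(OS)/√(π²+ln²(OS)) = 0.533.
From t_p = π/ω_d, ω_d = π/0.226 = 13.9 rad/s, so ω_n = ω_d/√(1−ζ²) = 16.4 rad/s.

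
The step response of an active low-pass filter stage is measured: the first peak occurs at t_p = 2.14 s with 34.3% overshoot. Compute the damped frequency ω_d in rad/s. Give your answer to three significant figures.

t_p = π/ω_d, so ω_d = π/2.14 = 1.47 rad/s.

ω_d ≈ 1.47 rad/s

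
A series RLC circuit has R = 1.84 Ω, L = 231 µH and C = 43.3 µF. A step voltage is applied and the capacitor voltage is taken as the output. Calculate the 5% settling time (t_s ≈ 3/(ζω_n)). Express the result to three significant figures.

t_s ≈ 0.000753 s

For a series RLC circuit (capacitor voltage as output), ω_n = 1/√(LC) = 1/√(231 µH · 43.3 µF) = 10000 rad/s.
ζ = (R/2)·√(C/L) = (1.84/2)·√(43.3 µF/231 µH) = 0.398.
t_s ≈ 3/(ζω_n) = 0.000753 s.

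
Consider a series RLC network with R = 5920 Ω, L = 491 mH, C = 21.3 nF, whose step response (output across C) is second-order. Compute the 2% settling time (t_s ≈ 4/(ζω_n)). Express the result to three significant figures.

t_s ≈ 0.000664 s

For a series RLC circuit (capacitor voltage as output), ω_n = 1/√(LC) = 1/√(491 mH · 21.3 nF) = 9780 rad/s.
ζ = (R/2)·√(C/L) = (5920/2)·√(21.3 nF/491 mH) = 0.617.
t_s ≈ 4/(ζω_n) = 0.000664 s.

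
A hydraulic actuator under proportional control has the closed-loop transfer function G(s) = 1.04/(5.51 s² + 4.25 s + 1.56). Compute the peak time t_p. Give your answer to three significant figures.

t_p ≈ 8.57 s

Dividing through by 5.51: denominator becomes s² + 0.7713 s + 0.2831.
So ω_n = √0.2831 = 0.532 rad/s and ζ = 0.7713/(2·0.532) = 0.725.
The damped frequency ω_d = ω_n√(1−ζ²) = 0.367 rad/s. t_p = π/ω_d = 8.57 s.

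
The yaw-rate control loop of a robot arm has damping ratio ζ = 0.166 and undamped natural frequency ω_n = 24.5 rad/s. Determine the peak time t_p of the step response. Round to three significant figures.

The damped frequency is ω_d = ω_n√(1−ζ²) = 24.5·√(1−0.0276) = 24.2 rad/s.
Peak time t_p = π/ω_d = π/24.2 = 0.130 s.

t_p ≈ 0.130 s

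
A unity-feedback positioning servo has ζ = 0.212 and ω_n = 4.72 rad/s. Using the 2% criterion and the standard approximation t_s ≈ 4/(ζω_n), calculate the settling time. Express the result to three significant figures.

t_s ≈ 4.00 s

t_s ≈ 4/(ζω_n) = 4/(0.212 × 4.72) = 4.00 s.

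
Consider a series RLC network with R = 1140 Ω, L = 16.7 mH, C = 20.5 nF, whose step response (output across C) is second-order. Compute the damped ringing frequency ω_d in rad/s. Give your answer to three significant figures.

For a series RLC circuit (capacitor voltage as output), ω_n = 1/√(LC) = 1/√(16.7 mH · 20.5 nF) = 54000 rad/s.
ζ = (R/2)·√(C/L) = (1140/2)·√(20.5 nF/16.7 mH) = 0.632.
The damped frequency ω_d = ω_n√(1−ζ²) = 41900 rad/s.

ω_d ≈ 41900 rad/s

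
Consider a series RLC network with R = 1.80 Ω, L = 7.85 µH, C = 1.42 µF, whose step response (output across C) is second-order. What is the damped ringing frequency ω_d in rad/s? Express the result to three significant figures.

ω_d ≈ 277000 rad/s

For a series RLC circuit (capacitor voltage as output), ω_n = 1/√(LC) = 1/√(7.85 µH · 1.42 µF) = 300000 rad/s.
ζ = (R/2)·√(C/L) = (1.80/2)·√(1.42 µF/7.85 µH) = 0.383.
ω_d = ω_n√(1−ζ²) = 277000 rad/s.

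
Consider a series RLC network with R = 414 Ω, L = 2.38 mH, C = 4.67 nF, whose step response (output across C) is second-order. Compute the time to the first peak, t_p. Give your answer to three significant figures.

For a series RLC circuit (capacitor voltage as output), ω_n = 1/√(LC) = 1/√(2.38 mH · 4.67 nF) = 300000 rad/s.
ζ = (R/2)·√(C/L) = (414/2)·√(4.67 nF/2.38 mH) = 0.290.
ω_d = ω_n√(1−ζ²) = 287000 rad/s. t_p = π/ω_d = 0.0000109 s.

t_p ≈ 0.0000109 s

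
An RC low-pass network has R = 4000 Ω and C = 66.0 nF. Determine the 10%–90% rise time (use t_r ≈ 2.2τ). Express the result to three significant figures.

t_r ≈ 0.000581 s

τ = RC = 4000 × 66.0 nF = 0.000264 s.
t_r ≈ 2.2τ = 0.000581 s.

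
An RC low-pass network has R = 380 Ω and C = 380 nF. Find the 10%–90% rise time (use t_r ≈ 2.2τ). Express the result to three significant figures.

t_r ≈ 0.000318 s

τ = RC = 380 × 380 nF = 0.000144 s.
t_r ≈ 2.2τ = 0.000318 s.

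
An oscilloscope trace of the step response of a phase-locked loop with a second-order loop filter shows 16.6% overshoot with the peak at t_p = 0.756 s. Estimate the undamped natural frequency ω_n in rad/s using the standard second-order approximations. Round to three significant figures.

ω_n ≈ 4.79 rad/s

ζ from %OS: ζ = |ln 0.166|/√(π²+ln²0.166) = 0.496.
From t_p = π/ω_d, ω_d = π/0.756 = 4.16 rad/s, so ω_n = ω_d/√(1−ζ²) = 4.79 rad/s.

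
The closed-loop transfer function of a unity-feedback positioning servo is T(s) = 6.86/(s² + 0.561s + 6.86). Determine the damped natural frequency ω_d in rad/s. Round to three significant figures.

Matching coefficients with s² + 2ζω_n s + ω_n² gives ω_n² = 6.86 ⇒ ω_n = 2.62 rad/s, and ζ = 0.561/(2ω_n) = 0.107.
ω_d = ω_n√(1−ζ²) = 2.60 rad/s.

ω_d ≈ 2.60 rad/s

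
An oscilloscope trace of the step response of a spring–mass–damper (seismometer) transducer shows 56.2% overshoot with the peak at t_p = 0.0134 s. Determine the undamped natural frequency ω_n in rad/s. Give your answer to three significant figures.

The overshoot fixes ζ = −ln(OS)/√(π²+ln²(OS)) = 0.180.
From t_p = π/ω_d, ω_d = π/0.0134 = 234 rad/s, so ω_n = ω_d/√(1−ζ²) = 238 rad/s.

ω_n ≈ 238 rad/s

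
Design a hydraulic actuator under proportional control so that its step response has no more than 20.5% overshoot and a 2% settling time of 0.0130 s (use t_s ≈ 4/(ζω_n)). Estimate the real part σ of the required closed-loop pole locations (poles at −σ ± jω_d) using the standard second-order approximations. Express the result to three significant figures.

The settling-time spec alone fixes σ = ζω_n = 4/t_s = 4/0.0130 = 308.
(Overshoot then fixes ζ = 0.450 and hence ω_d = σ·√(1−ζ²)/ζ = 610 rad/s.)

σ ≈ 308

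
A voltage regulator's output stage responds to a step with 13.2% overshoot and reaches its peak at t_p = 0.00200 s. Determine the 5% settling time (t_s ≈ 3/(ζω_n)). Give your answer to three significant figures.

ζ from %OS: ζ = |ln 0.132|/√(π²+ln²0.132) = 0.542.
From t_p = π/ω_d, ω_d = π/0.00200 = 1570 rad/s, so ω_n = ω_d/√(1−ζ²) = 1870 rad/s.
t_s ≈ 3/(ζω_n) = 3/(0.542·1870) = 0.00296 s.

t_s ≈ 0.00296 s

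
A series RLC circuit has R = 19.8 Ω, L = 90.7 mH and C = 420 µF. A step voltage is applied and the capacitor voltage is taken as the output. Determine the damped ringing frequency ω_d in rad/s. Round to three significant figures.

ω_d ≈ 120 rad/s

For a series RLC circuit (capacitor voltage as output), ω_n = 1/√(LC) = 1/√(90.7 mH · 420 µF) = 162 rad/s.
ζ = (R/2)·√(C/L) = (19.8/2)·√(420 µF/90.7 mH) = 0.674.
ω_d = 162·√(1 − 0.674²) = 120 rad/s.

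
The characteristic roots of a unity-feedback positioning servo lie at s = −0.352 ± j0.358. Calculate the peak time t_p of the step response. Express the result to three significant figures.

t_p = π/ω_d with ω_d = 0.358 (the imaginary part), so t_p = 8.78 s.

t_p ≈ 8.78 s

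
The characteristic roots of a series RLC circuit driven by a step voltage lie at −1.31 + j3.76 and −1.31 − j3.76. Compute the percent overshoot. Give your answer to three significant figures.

%OS ≈ 33.5%

The poles are at −σ ± jω_d with σ = 1.31 and ω_d = 3.76, so ω_n = √(σ²+ω_d²) = 3.98 rad/s and ζ = σ/ω_n = 0.329.
%OS = 100·exp(−πζ/√(1−ζ²)) = 33.5%.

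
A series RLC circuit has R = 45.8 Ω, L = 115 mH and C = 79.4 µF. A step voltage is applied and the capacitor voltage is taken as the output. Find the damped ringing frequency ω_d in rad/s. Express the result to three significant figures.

For a series RLC circuit (capacitor voltage as output), ω_n = 1/√(LC) = 1/√(115 mH · 79.4 µF) = 331 rad/s.
ζ = (R/2)·√(C/L) = (45.8/2)·√(79.4 µF/115 mH) = 0.602.
The damped frequency ω_d = ω_n√(1−ζ²) = 264 rad/s.

ω_d ≈ 264 rad/s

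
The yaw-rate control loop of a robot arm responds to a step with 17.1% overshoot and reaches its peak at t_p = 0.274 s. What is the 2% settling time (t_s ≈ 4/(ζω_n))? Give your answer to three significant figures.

t_s ≈ 0.621 s

From the overshoot, ζ = −ln(OS)/√(π²+ln²(OS)) = 0.490.
From t_p = π/ω_d, ω_d = π/0.274 = 11.5 rad/s, so ω_n = ω_d/√(1−ζ²) = 13.2 rad/s.
t_s ≈ 4/(ζω_n) = 4/(0.490·13.2) = 0.621 s.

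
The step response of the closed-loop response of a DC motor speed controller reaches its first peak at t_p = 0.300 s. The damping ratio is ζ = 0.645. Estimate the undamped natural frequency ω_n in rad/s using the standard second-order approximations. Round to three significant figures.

Peak time t_p = π/ω_d, so ω_d = π/t_p = π/0.300 = 10.5 rad/s.
ω_n = ω_d/√(1−ζ²) = 10.5/√0.584 = 13.7 rad/s.

ω_n ≈ 13.7 rad/s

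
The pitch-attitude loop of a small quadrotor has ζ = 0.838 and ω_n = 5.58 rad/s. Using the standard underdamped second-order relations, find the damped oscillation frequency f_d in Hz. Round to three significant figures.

ω_d = ω_n√(1−ζ²) = 5.58·√0.298 = 3.04 rad/s.
f_d = ω_d/(2π) = 0.485 Hz.

f_d ≈ 0.485 Hz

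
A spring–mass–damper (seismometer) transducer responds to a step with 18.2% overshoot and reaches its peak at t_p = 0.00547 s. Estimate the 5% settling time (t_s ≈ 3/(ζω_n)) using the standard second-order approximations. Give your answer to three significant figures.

t_s ≈ 0.00963 s

ζ from %OS: ζ = |ln 0.182|/√(π²+ln²0.182) = 0.477.
t_p = π/ω_d ⇒ ω_d = 574 rad/s; then ω_n = ω_d/√(1−ζ²) = 653 rad/s.
t_s ≈ 3/(ζω_n) = 3/(0.477·653) = 0.00963 s.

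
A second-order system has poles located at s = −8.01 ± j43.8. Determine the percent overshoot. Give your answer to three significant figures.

%OS ≈ 56.3%

|pole| = ω_n = √(8.01² + 43.8²) = 44.5 rad/s; ζ = cos θ = σ/ω_n = 0.180.
Overshoot: exp(−π·0.180/√(1−0.180²)) = 0.563, i.e. 56.3%.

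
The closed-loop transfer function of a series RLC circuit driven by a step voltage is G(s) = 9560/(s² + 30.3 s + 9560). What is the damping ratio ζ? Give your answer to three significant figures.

Matching coefficients with s² + 2ζω_n s + ω_n² gives ω_n² = 9560 ⇒ ω_n = 97.8 rad/s, and ζ = 30.3/(2ω_n) = 0.155.

ζ ≈ 0.155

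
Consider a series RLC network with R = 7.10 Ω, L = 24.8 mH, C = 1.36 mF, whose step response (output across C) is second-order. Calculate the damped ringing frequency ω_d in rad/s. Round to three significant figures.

For a series RLC circuit (capacitor voltage as output), ω_n = 1/√(LC) = 1/√(24.8 mH · 1.36 mF) = 172 rad/s.
ζ = (R/2)·√(C/L) = (7.10/2)·√(1.36 mF/24.8 mH) = 0.831.
The damped frequency ω_d = ω_n√(1−ζ²) = 95.7 rad/s.

ω_d ≈ 95.7 rad/s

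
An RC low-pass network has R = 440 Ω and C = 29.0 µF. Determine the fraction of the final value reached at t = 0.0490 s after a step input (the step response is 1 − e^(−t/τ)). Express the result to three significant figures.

τ = RC = 440 × 29.0 µF = 0.0128 s.
y(t)/y_∞ = 1 − e^(−t/τ) = 1 − e^(−0.0490/0.0128) = 1 − e^(−3.84) = 0.979.

y/y_∞ ≈ 0.979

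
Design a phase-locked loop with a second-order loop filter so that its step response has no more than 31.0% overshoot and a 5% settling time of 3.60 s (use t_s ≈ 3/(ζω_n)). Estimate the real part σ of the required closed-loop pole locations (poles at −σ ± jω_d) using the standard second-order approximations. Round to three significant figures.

σ ≈ 0.833

The settling-time spec alone fixes σ = ζω_n = 3/t_s = 3/3.60 = 0.833.
(Overshoot then fixes ζ = 0.349 and hence ω_d = σ·√(1−ζ²)/ζ = 2.24 rad/s.)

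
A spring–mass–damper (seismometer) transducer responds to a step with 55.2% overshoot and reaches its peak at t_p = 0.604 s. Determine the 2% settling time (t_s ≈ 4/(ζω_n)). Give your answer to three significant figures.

ζ from %OS: ζ = |ln 0.552|/√(π²+ln²0.552) = 0.186.
From t_p = π/ω_d, ω_d = π/0.604 = 5.20 rad/s, so ω_n = ω_d/√(1−ζ²) = 5.29 rad/s.
t_s ≈ 4/(ζω_n) = 4/(0.186·5.29) = 4.07 s.

t_s ≈ 4.07 s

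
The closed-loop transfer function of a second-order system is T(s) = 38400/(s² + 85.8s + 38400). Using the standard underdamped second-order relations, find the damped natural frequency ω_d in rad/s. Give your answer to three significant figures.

ω_d ≈ 191 rad/s

Matching coefficients with s² + 2ζω_n s + ω_n² gives ω_n² = 38400 ⇒ ω_n = 196 rad/s, and ζ = 85.8/(2ω_n) = 0.219.
ω_d = ω_n√(1−ζ²) = 191 rad/s.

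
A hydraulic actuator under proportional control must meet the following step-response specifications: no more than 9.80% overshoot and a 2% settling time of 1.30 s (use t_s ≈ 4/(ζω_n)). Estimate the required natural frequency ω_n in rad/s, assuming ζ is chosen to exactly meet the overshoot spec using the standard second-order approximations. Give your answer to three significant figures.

ζ = −ln(OS)/√(π² + (ln OS)²). With OS = 0.0980, ln OS = −2.323 and ζ = 2.323/3.907 = 0.595.
Then ω_n = 4/(ζ t_s) = 4/(0.595 × 1.30) = 5.18 rad/s.

ω_n ≈ 5.18 rad/s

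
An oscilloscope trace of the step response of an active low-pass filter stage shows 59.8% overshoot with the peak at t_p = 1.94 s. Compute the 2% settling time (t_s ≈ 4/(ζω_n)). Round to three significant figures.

The overshoot fixes ζ = −ln(OS)/√(π²+ln²(OS)) = 0.162.
t_p = π/ω_d ⇒ ω_d = 1.62 rad/s; then ω_n = ω_d/√(1−ζ²) = 1.64 rad/s.
t_s ≈ 4/(ζω_n) = 4/(0.162·1.64) = 15.1 s.

t_s ≈ 15.1 s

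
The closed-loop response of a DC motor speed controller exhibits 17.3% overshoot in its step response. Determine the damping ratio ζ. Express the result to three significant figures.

ζ ≈ 0.488

Inverting the overshoot relation: ζ = |ln 0.173|/√(π² + ln²0.173) = 0.488.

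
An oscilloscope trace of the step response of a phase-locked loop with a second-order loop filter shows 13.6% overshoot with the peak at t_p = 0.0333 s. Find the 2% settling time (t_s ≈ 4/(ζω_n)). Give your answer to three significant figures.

t_s ≈ 0.0668 s

From the overshoot, ζ = −ln(OS)/√(π²+ln²(OS)) = 0.536.
t_p = π/ω_d ⇒ ω_d = 94.3 rad/s; then ω_n = ω_d/√(1−ζ²) = 112 rad/s.
t_s ≈ 4/(ζω_n) = 4/(0.536·112) = 0.0668 s.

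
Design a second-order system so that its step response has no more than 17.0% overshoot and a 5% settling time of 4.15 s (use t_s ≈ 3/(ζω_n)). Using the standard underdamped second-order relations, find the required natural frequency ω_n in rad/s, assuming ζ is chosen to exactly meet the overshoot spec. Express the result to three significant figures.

ω_n ≈ 1.47 rad/s

From %OS = 100·exp(−πζ/√(1−ζ²)), invert to get ζ = −ln(OS)/√(π² + ln²(OS)) with OS = 0.170.
−ln 0.170 = 1.772, so ζ = 1.772/√(π² + 3.140) = 0.491.
Then ω_n = 3/(ζ t_s) = 3/(0.491 × 4.15) = 1.47 rad/s.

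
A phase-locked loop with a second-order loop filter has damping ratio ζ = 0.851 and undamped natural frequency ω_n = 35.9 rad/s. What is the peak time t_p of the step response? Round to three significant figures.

The damped frequency is ω_d = ω_n√(1−ζ²) = 35.9·√(1−0.724) = 18.9 rad/s.
Peak time t_p = π/ω_d = π/18.9 = 0.167 s.

t_p ≈ 0.167 s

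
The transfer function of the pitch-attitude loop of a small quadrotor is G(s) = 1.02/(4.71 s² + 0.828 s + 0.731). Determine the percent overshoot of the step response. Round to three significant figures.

%OS ≈ 48.7%

Dividing through by 4.71: denominator becomes s² + 0.1758 s + 0.1552.
So ω_n = √0.1552 = 0.394 rad/s and ζ = 0.1758/(2·0.394) = 0.223.
%OS = 100·exp(−πζ/√(1−ζ²)) = 48.7%.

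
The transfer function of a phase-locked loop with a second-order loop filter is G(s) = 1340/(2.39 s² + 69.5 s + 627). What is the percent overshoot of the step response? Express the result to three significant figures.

Dividing through by 2.39: denominator becomes s² + 29.08 s + 262.3.
So ω_n = √262.3 = 16.2 rad/s and ζ = 29.08/(2·16.2) = 0.898.
%OS = 100·exp(−πζ/√(1−ζ²)) = 0.166%.

%OS ≈ 0.166%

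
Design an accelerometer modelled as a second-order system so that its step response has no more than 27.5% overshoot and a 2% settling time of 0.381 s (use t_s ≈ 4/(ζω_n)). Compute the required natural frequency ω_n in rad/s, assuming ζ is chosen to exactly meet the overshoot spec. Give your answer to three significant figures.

ω_n ≈ 27.6 rad/s

Inverting the overshoot relation: ζ = |ln 0.275|/√(π² + ln²0.275) = 0.380.
From t_s ≈ 4/(ζω_n): ω_n = 4/(ζ·t_s) = 4/(0.380·0.381) = 27.6 rad/s.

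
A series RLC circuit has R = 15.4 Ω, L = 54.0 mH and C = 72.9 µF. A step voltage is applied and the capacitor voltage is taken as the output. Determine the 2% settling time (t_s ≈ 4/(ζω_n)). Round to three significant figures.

For a series RLC circuit (capacitor voltage as output), ω_n = 1/√(LC) = 1/√(54.0 mH · 72.9 µF) = 504 rad/s.
ζ = (R/2)·√(C/L) = (15.4/2)·√(72.9 µF/54.0 mH) = 0.283.
t_s ≈ 4/(ζω_n) = 0.0281 s.

t_s ≈ 0.0281 s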